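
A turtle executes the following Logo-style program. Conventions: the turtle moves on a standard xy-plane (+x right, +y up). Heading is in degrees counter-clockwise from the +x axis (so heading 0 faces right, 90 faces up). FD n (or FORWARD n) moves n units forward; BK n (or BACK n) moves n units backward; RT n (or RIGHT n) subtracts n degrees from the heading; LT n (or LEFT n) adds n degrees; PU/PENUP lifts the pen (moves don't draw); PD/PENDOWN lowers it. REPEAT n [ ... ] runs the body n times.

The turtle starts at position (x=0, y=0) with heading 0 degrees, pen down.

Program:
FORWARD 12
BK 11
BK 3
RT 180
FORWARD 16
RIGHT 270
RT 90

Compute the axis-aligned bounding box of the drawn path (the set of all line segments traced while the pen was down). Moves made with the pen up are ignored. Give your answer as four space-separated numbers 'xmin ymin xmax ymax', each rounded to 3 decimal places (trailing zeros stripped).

Answer: -18 0 12 0

Derivation:
Executing turtle program step by step:
Start: pos=(0,0), heading=0, pen down
FD 12: (0,0) -> (12,0) [heading=0, draw]
BK 11: (12,0) -> (1,0) [heading=0, draw]
BK 3: (1,0) -> (-2,0) [heading=0, draw]
RT 180: heading 0 -> 180
FD 16: (-2,0) -> (-18,0) [heading=180, draw]
RT 270: heading 180 -> 270
RT 90: heading 270 -> 180
Final: pos=(-18,0), heading=180, 4 segment(s) drawn

Segment endpoints: x in {-18, -2, 0, 1, 12}, y in {0, 0}
xmin=-18, ymin=0, xmax=12, ymax=0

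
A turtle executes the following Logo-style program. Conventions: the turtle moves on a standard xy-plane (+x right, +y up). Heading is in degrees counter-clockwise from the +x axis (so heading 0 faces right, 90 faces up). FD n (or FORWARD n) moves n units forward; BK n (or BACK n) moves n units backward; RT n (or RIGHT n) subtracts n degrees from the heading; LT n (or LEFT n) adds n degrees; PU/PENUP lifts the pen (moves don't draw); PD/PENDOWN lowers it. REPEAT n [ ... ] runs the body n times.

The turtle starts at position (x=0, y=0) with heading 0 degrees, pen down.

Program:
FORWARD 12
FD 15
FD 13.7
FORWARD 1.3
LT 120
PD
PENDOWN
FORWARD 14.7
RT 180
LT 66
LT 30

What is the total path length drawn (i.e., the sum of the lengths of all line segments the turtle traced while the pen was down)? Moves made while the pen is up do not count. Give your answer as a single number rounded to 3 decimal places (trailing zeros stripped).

Answer: 56.7

Derivation:
Executing turtle program step by step:
Start: pos=(0,0), heading=0, pen down
FD 12: (0,0) -> (12,0) [heading=0, draw]
FD 15: (12,0) -> (27,0) [heading=0, draw]
FD 13.7: (27,0) -> (40.7,0) [heading=0, draw]
FD 1.3: (40.7,0) -> (42,0) [heading=0, draw]
LT 120: heading 0 -> 120
PD: pen down
PD: pen down
FD 14.7: (42,0) -> (34.65,12.731) [heading=120, draw]
RT 180: heading 120 -> 300
LT 66: heading 300 -> 6
LT 30: heading 6 -> 36
Final: pos=(34.65,12.731), heading=36, 5 segment(s) drawn

Segment lengths:
  seg 1: (0,0) -> (12,0), length = 12
  seg 2: (12,0) -> (27,0), length = 15
  seg 3: (27,0) -> (40.7,0), length = 13.7
  seg 4: (40.7,0) -> (42,0), length = 1.3
  seg 5: (42,0) -> (34.65,12.731), length = 14.7
Total = 56.7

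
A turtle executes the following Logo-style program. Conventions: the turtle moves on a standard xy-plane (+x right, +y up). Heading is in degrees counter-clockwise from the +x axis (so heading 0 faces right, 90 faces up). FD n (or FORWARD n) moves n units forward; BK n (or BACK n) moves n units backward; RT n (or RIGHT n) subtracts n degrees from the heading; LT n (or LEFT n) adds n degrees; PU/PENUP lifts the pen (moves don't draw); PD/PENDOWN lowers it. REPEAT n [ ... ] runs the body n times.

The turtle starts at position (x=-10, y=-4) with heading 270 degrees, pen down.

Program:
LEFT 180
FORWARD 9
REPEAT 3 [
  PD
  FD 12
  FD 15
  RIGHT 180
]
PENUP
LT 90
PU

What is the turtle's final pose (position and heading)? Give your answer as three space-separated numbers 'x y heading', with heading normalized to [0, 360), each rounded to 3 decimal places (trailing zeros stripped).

Executing turtle program step by step:
Start: pos=(-10,-4), heading=270, pen down
LT 180: heading 270 -> 90
FD 9: (-10,-4) -> (-10,5) [heading=90, draw]
REPEAT 3 [
  -- iteration 1/3 --
  PD: pen down
  FD 12: (-10,5) -> (-10,17) [heading=90, draw]
  FD 15: (-10,17) -> (-10,32) [heading=90, draw]
  RT 180: heading 90 -> 270
  -- iteration 2/3 --
  PD: pen down
  FD 12: (-10,32) -> (-10,20) [heading=270, draw]
  FD 15: (-10,20) -> (-10,5) [heading=270, draw]
  RT 180: heading 270 -> 90
  -- iteration 3/3 --
  PD: pen down
  FD 12: (-10,5) -> (-10,17) [heading=90, draw]
  FD 15: (-10,17) -> (-10,32) [heading=90, draw]
  RT 180: heading 90 -> 270
]
PU: pen up
LT 90: heading 270 -> 0
PU: pen up
Final: pos=(-10,32), heading=0, 7 segment(s) drawn

Answer: -10 32 0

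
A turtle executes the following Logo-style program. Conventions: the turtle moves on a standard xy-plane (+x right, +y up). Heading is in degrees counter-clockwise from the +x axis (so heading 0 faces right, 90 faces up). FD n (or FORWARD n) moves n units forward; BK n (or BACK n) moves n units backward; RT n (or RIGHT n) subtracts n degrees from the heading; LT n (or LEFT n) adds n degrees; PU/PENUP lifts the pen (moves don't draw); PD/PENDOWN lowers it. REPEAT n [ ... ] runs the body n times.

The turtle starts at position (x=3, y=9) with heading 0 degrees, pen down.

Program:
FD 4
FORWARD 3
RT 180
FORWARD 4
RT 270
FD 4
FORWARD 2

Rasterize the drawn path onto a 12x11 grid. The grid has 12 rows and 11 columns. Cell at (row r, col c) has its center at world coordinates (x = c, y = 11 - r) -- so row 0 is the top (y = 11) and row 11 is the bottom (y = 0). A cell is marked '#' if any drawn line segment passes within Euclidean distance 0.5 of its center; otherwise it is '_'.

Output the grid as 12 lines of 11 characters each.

Answer: ___________
___________
___########
______#____
______#____
______#____
______#____
______#____
______#____
___________
___________
___________

Derivation:
Segment 0: (3,9) -> (7,9)
Segment 1: (7,9) -> (10,9)
Segment 2: (10,9) -> (6,9)
Segment 3: (6,9) -> (6,5)
Segment 4: (6,5) -> (6,3)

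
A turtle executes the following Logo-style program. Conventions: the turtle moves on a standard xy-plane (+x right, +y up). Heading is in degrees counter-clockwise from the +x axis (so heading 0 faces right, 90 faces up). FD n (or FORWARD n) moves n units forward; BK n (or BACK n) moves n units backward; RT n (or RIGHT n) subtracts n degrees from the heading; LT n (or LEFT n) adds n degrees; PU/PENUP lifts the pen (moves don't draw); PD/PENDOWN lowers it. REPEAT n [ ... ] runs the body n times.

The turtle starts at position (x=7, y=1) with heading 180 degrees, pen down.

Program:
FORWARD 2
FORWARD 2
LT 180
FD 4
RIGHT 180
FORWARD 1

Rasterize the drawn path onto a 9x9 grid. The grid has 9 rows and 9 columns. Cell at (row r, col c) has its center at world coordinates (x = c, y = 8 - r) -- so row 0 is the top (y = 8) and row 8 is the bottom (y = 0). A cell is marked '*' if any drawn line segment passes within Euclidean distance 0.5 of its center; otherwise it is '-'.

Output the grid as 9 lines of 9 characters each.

Segment 0: (7,1) -> (5,1)
Segment 1: (5,1) -> (3,1)
Segment 2: (3,1) -> (7,1)
Segment 3: (7,1) -> (6,1)

Answer: ---------
---------
---------
---------
---------
---------
---------
---*****-
---------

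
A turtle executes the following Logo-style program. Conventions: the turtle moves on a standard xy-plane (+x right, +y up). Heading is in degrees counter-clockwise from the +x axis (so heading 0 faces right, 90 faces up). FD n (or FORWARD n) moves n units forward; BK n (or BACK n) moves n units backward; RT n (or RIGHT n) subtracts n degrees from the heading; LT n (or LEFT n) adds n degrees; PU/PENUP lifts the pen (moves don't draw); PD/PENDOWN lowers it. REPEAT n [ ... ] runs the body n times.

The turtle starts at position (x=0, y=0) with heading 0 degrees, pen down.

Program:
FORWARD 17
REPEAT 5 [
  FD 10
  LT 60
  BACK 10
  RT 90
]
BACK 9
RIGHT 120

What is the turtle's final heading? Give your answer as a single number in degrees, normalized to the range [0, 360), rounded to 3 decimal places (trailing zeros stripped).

Answer: 90

Derivation:
Executing turtle program step by step:
Start: pos=(0,0), heading=0, pen down
FD 17: (0,0) -> (17,0) [heading=0, draw]
REPEAT 5 [
  -- iteration 1/5 --
  FD 10: (17,0) -> (27,0) [heading=0, draw]
  LT 60: heading 0 -> 60
  BK 10: (27,0) -> (22,-8.66) [heading=60, draw]
  RT 90: heading 60 -> 330
  -- iteration 2/5 --
  FD 10: (22,-8.66) -> (30.66,-13.66) [heading=330, draw]
  LT 60: heading 330 -> 30
  BK 10: (30.66,-13.66) -> (22,-18.66) [heading=30, draw]
  RT 90: heading 30 -> 300
  -- iteration 3/5 --
  FD 10: (22,-18.66) -> (27,-27.321) [heading=300, draw]
  LT 60: heading 300 -> 0
  BK 10: (27,-27.321) -> (17,-27.321) [heading=0, draw]
  RT 90: heading 0 -> 270
  -- iteration 4/5 --
  FD 10: (17,-27.321) -> (17,-37.321) [heading=270, draw]
  LT 60: heading 270 -> 330
  BK 10: (17,-37.321) -> (8.34,-32.321) [heading=330, draw]
  RT 90: heading 330 -> 240
  -- iteration 5/5 --
  FD 10: (8.34,-32.321) -> (3.34,-40.981) [heading=240, draw]
  LT 60: heading 240 -> 300
  BK 10: (3.34,-40.981) -> (-1.66,-32.321) [heading=300, draw]
  RT 90: heading 300 -> 210
]
BK 9: (-1.66,-32.321) -> (6.134,-27.821) [heading=210, draw]
RT 120: heading 210 -> 90
Final: pos=(6.134,-27.821), heading=90, 12 segment(s) drawn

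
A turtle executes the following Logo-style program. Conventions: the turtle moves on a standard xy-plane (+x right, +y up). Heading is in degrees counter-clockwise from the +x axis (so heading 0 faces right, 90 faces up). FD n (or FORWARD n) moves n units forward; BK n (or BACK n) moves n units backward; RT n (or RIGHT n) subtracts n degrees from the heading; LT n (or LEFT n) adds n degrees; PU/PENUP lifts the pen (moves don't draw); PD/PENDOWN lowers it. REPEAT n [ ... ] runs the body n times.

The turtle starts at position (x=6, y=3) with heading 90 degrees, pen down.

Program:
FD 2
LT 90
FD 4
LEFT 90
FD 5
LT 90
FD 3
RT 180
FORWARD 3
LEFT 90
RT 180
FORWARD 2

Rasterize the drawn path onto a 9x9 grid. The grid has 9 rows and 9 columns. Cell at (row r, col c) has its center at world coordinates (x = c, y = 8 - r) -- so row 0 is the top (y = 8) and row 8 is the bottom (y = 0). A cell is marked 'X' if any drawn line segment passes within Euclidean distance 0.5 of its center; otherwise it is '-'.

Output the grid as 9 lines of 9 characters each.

Answer: ---------
---------
---------
--XXXXX--
--X---X--
--X---X--
--X------
--X------
--XXXX---

Derivation:
Segment 0: (6,3) -> (6,5)
Segment 1: (6,5) -> (2,5)
Segment 2: (2,5) -> (2,0)
Segment 3: (2,0) -> (5,0)
Segment 4: (5,0) -> (2,0)
Segment 5: (2,0) -> (2,2)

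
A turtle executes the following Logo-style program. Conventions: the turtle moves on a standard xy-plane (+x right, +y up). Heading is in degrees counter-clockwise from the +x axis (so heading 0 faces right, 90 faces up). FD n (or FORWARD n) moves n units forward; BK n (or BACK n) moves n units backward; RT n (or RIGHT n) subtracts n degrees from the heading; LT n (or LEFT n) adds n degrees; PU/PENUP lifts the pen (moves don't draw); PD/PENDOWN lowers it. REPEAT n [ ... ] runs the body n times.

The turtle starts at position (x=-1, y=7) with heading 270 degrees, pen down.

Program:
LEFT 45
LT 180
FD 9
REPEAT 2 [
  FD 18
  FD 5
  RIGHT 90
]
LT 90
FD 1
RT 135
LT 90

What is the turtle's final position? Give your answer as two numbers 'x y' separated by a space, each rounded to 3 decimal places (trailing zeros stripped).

Answer: -6.657 46.598

Derivation:
Executing turtle program step by step:
Start: pos=(-1,7), heading=270, pen down
LT 45: heading 270 -> 315
LT 180: heading 315 -> 135
FD 9: (-1,7) -> (-7.364,13.364) [heading=135, draw]
REPEAT 2 [
  -- iteration 1/2 --
  FD 18: (-7.364,13.364) -> (-20.092,26.092) [heading=135, draw]
  FD 5: (-20.092,26.092) -> (-23.627,29.627) [heading=135, draw]
  RT 90: heading 135 -> 45
  -- iteration 2/2 --
  FD 18: (-23.627,29.627) -> (-10.899,42.355) [heading=45, draw]
  FD 5: (-10.899,42.355) -> (-7.364,45.891) [heading=45, draw]
  RT 90: heading 45 -> 315
]
LT 90: heading 315 -> 45
FD 1: (-7.364,45.891) -> (-6.657,46.598) [heading=45, draw]
RT 135: heading 45 -> 270
LT 90: heading 270 -> 0
Final: pos=(-6.657,46.598), heading=0, 6 segment(s) drawn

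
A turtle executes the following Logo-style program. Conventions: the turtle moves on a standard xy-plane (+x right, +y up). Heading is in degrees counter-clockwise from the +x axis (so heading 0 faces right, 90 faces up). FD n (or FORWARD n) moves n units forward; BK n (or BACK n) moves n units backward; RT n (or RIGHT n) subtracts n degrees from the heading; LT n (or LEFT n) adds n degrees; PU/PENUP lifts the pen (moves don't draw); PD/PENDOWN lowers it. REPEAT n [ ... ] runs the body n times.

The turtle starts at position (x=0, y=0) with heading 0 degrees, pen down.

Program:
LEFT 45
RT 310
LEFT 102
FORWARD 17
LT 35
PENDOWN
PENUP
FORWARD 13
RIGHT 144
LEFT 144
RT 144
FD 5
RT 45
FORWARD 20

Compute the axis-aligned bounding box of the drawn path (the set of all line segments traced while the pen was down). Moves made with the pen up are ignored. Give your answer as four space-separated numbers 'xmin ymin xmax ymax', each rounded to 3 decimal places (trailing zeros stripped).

Executing turtle program step by step:
Start: pos=(0,0), heading=0, pen down
LT 45: heading 0 -> 45
RT 310: heading 45 -> 95
LT 102: heading 95 -> 197
FD 17: (0,0) -> (-16.257,-4.97) [heading=197, draw]
LT 35: heading 197 -> 232
PD: pen down
PU: pen up
FD 13: (-16.257,-4.97) -> (-24.261,-15.214) [heading=232, move]
RT 144: heading 232 -> 88
LT 144: heading 88 -> 232
RT 144: heading 232 -> 88
FD 5: (-24.261,-15.214) -> (-24.086,-10.218) [heading=88, move]
RT 45: heading 88 -> 43
FD 20: (-24.086,-10.218) -> (-9.459,3.422) [heading=43, move]
Final: pos=(-9.459,3.422), heading=43, 1 segment(s) drawn

Segment endpoints: x in {-16.257, 0}, y in {-4.97, 0}
xmin=-16.257, ymin=-4.97, xmax=0, ymax=0

Answer: -16.257 -4.97 0 0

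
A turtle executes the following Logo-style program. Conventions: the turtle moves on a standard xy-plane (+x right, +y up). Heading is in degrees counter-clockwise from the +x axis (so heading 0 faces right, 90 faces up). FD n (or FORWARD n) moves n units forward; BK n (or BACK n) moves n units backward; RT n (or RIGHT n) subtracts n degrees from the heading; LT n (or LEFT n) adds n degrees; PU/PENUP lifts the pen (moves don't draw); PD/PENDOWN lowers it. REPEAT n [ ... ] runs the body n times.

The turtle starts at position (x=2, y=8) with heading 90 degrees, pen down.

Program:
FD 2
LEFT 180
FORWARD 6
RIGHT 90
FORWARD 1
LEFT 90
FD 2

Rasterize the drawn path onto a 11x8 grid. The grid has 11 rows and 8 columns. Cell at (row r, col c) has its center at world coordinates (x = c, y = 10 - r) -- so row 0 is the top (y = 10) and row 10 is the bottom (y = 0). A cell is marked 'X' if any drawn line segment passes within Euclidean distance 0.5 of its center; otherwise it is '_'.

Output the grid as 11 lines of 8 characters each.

Segment 0: (2,8) -> (2,10)
Segment 1: (2,10) -> (2,4)
Segment 2: (2,4) -> (1,4)
Segment 3: (1,4) -> (1,2)

Answer: __X_____
__X_____
__X_____
__X_____
__X_____
__X_____
_XX_____
_X______
_X______
________
________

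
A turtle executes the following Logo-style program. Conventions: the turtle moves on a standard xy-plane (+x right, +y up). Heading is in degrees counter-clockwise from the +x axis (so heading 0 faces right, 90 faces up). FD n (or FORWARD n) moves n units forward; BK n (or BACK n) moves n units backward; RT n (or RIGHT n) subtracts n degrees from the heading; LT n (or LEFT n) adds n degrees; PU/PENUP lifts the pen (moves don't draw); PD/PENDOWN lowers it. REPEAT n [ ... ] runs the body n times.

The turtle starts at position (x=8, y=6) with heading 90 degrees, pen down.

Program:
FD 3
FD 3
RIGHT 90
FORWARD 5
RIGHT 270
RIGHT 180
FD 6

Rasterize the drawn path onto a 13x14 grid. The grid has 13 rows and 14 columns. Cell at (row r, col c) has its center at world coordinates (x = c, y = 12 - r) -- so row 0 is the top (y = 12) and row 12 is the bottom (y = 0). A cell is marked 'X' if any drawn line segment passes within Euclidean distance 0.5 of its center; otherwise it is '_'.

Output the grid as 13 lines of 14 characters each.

Segment 0: (8,6) -> (8,9)
Segment 1: (8,9) -> (8,12)
Segment 2: (8,12) -> (13,12)
Segment 3: (13,12) -> (13,6)

Answer: ________XXXXXX
________X____X
________X____X
________X____X
________X____X
________X____X
________X____X
______________
______________
______________
______________
______________
______________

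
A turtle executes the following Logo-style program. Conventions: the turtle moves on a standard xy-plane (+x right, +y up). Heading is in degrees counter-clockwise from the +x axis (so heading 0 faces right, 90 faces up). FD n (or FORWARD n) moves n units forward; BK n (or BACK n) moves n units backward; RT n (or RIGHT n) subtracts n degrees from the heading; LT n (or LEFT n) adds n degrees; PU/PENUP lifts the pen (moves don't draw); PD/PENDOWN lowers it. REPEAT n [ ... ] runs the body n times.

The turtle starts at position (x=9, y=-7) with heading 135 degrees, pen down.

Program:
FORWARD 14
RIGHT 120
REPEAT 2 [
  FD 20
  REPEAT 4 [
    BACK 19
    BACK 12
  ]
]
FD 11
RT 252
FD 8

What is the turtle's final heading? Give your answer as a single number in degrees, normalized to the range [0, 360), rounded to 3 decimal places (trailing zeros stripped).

Executing turtle program step by step:
Start: pos=(9,-7), heading=135, pen down
FD 14: (9,-7) -> (-0.899,2.899) [heading=135, draw]
RT 120: heading 135 -> 15
REPEAT 2 [
  -- iteration 1/2 --
  FD 20: (-0.899,2.899) -> (18.419,8.076) [heading=15, draw]
  REPEAT 4 [
    -- iteration 1/4 --
    BK 19: (18.419,8.076) -> (0.066,3.158) [heading=15, draw]
    BK 12: (0.066,3.158) -> (-11.525,0.052) [heading=15, draw]
    -- iteration 2/4 --
    BK 19: (-11.525,0.052) -> (-29.877,-4.865) [heading=15, draw]
    BK 12: (-29.877,-4.865) -> (-41.468,-7.971) [heading=15, draw]
    -- iteration 3/4 --
    BK 19: (-41.468,-7.971) -> (-59.821,-12.888) [heading=15, draw]
    BK 12: (-59.821,-12.888) -> (-71.412,-15.994) [heading=15, draw]
    -- iteration 4/4 --
    BK 19: (-71.412,-15.994) -> (-89.765,-20.912) [heading=15, draw]
    BK 12: (-89.765,-20.912) -> (-101.356,-24.018) [heading=15, draw]
  ]
  -- iteration 2/2 --
  FD 20: (-101.356,-24.018) -> (-82.037,-18.841) [heading=15, draw]
  REPEAT 4 [
    -- iteration 1/4 --
    BK 19: (-82.037,-18.841) -> (-100.39,-23.759) [heading=15, draw]
    BK 12: (-100.39,-23.759) -> (-111.981,-26.865) [heading=15, draw]
    -- iteration 2/4 --
    BK 19: (-111.981,-26.865) -> (-130.334,-31.782) [heading=15, draw]
    BK 12: (-130.334,-31.782) -> (-141.925,-34.888) [heading=15, draw]
    -- iteration 3/4 --
    BK 19: (-141.925,-34.888) -> (-160.277,-39.806) [heading=15, draw]
    BK 12: (-160.277,-39.806) -> (-171.868,-42.911) [heading=15, draw]
    -- iteration 4/4 --
    BK 19: (-171.868,-42.911) -> (-190.221,-47.829) [heading=15, draw]
    BK 12: (-190.221,-47.829) -> (-201.812,-50.935) [heading=15, draw]
  ]
]
FD 11: (-201.812,-50.935) -> (-191.187,-48.088) [heading=15, draw]
RT 252: heading 15 -> 123
FD 8: (-191.187,-48.088) -> (-195.544,-41.378) [heading=123, draw]
Final: pos=(-195.544,-41.378), heading=123, 21 segment(s) drawn

Answer: 123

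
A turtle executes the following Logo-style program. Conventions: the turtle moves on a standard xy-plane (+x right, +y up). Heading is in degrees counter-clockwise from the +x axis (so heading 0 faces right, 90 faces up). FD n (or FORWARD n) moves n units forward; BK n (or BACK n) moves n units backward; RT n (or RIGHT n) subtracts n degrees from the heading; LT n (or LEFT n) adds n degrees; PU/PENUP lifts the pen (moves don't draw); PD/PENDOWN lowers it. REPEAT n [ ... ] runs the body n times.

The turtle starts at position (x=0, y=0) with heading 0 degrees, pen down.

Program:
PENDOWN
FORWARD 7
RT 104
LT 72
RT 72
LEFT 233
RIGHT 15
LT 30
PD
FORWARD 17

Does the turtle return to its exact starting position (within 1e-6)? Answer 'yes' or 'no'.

Answer: no

Derivation:
Executing turtle program step by step:
Start: pos=(0,0), heading=0, pen down
PD: pen down
FD 7: (0,0) -> (7,0) [heading=0, draw]
RT 104: heading 0 -> 256
LT 72: heading 256 -> 328
RT 72: heading 328 -> 256
LT 233: heading 256 -> 129
RT 15: heading 129 -> 114
LT 30: heading 114 -> 144
PD: pen down
FD 17: (7,0) -> (-6.753,9.992) [heading=144, draw]
Final: pos=(-6.753,9.992), heading=144, 2 segment(s) drawn

Start position: (0, 0)
Final position: (-6.753, 9.992)
Distance = 12.06; >= 1e-6 -> NOT closed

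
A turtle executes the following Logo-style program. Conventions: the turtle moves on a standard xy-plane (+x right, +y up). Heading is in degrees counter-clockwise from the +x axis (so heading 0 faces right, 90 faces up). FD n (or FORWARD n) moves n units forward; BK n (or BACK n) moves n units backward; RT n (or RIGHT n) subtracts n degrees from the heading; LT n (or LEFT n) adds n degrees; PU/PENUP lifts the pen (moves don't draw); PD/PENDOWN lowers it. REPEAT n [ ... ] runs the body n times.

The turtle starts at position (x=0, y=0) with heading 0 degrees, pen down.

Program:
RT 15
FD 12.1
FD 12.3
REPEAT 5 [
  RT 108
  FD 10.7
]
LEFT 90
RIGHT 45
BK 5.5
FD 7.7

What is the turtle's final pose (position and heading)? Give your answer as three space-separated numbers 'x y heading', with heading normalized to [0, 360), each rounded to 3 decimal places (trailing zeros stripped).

Executing turtle program step by step:
Start: pos=(0,0), heading=0, pen down
RT 15: heading 0 -> 345
FD 12.1: (0,0) -> (11.688,-3.132) [heading=345, draw]
FD 12.3: (11.688,-3.132) -> (23.569,-6.315) [heading=345, draw]
REPEAT 5 [
  -- iteration 1/5 --
  RT 108: heading 345 -> 237
  FD 10.7: (23.569,-6.315) -> (17.741,-15.289) [heading=237, draw]
  -- iteration 2/5 --
  RT 108: heading 237 -> 129
  FD 10.7: (17.741,-15.289) -> (11.007,-6.973) [heading=129, draw]
  -- iteration 3/5 --
  RT 108: heading 129 -> 21
  FD 10.7: (11.007,-6.973) -> (20.997,-3.139) [heading=21, draw]
  -- iteration 4/5 --
  RT 108: heading 21 -> 273
  FD 10.7: (20.997,-3.139) -> (21.557,-13.824) [heading=273, draw]
  -- iteration 5/5 --
  RT 108: heading 273 -> 165
  FD 10.7: (21.557,-13.824) -> (11.221,-11.055) [heading=165, draw]
]
LT 90: heading 165 -> 255
RT 45: heading 255 -> 210
BK 5.5: (11.221,-11.055) -> (15.984,-8.305) [heading=210, draw]
FD 7.7: (15.984,-8.305) -> (9.316,-12.155) [heading=210, draw]
Final: pos=(9.316,-12.155), heading=210, 9 segment(s) drawn

Answer: 9.316 -12.155 210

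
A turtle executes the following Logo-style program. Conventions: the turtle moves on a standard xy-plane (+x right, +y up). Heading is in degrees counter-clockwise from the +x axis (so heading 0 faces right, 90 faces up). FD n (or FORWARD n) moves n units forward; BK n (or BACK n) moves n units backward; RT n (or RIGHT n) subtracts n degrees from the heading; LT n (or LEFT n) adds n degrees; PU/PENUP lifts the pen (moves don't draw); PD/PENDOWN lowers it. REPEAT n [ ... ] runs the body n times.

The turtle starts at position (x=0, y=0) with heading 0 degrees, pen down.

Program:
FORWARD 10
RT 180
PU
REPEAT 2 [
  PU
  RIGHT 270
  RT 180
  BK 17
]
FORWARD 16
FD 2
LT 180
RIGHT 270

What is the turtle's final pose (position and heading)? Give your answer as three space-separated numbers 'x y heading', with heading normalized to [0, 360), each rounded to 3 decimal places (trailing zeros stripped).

Executing turtle program step by step:
Start: pos=(0,0), heading=0, pen down
FD 10: (0,0) -> (10,0) [heading=0, draw]
RT 180: heading 0 -> 180
PU: pen up
REPEAT 2 [
  -- iteration 1/2 --
  PU: pen up
  RT 270: heading 180 -> 270
  RT 180: heading 270 -> 90
  BK 17: (10,0) -> (10,-17) [heading=90, move]
  -- iteration 2/2 --
  PU: pen up
  RT 270: heading 90 -> 180
  RT 180: heading 180 -> 0
  BK 17: (10,-17) -> (-7,-17) [heading=0, move]
]
FD 16: (-7,-17) -> (9,-17) [heading=0, move]
FD 2: (9,-17) -> (11,-17) [heading=0, move]
LT 180: heading 0 -> 180
RT 270: heading 180 -> 270
Final: pos=(11,-17), heading=270, 1 segment(s) drawn

Answer: 11 -17 270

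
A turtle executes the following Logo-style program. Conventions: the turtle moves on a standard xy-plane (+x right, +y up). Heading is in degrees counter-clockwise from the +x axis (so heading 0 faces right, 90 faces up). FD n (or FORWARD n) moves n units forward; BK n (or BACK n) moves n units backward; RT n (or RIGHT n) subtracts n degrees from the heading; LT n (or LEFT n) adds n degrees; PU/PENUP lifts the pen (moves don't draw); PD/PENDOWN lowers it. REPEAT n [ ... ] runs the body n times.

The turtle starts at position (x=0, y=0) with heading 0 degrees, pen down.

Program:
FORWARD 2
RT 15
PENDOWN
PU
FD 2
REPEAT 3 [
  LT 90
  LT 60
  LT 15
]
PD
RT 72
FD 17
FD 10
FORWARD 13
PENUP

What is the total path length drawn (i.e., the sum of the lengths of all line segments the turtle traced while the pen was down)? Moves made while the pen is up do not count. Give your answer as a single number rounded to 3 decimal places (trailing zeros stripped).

Answer: 42

Derivation:
Executing turtle program step by step:
Start: pos=(0,0), heading=0, pen down
FD 2: (0,0) -> (2,0) [heading=0, draw]
RT 15: heading 0 -> 345
PD: pen down
PU: pen up
FD 2: (2,0) -> (3.932,-0.518) [heading=345, move]
REPEAT 3 [
  -- iteration 1/3 --
  LT 90: heading 345 -> 75
  LT 60: heading 75 -> 135
  LT 15: heading 135 -> 150
  -- iteration 2/3 --
  LT 90: heading 150 -> 240
  LT 60: heading 240 -> 300
  LT 15: heading 300 -> 315
  -- iteration 3/3 --
  LT 90: heading 315 -> 45
  LT 60: heading 45 -> 105
  LT 15: heading 105 -> 120
]
PD: pen down
RT 72: heading 120 -> 48
FD 17: (3.932,-0.518) -> (15.307,12.116) [heading=48, draw]
FD 10: (15.307,12.116) -> (21.998,19.547) [heading=48, draw]
FD 13: (21.998,19.547) -> (30.697,29.208) [heading=48, draw]
PU: pen up
Final: pos=(30.697,29.208), heading=48, 4 segment(s) drawn

Segment lengths:
  seg 1: (0,0) -> (2,0), length = 2
  seg 2: (3.932,-0.518) -> (15.307,12.116), length = 17
  seg 3: (15.307,12.116) -> (21.998,19.547), length = 10
  seg 4: (21.998,19.547) -> (30.697,29.208), length = 13
Total = 42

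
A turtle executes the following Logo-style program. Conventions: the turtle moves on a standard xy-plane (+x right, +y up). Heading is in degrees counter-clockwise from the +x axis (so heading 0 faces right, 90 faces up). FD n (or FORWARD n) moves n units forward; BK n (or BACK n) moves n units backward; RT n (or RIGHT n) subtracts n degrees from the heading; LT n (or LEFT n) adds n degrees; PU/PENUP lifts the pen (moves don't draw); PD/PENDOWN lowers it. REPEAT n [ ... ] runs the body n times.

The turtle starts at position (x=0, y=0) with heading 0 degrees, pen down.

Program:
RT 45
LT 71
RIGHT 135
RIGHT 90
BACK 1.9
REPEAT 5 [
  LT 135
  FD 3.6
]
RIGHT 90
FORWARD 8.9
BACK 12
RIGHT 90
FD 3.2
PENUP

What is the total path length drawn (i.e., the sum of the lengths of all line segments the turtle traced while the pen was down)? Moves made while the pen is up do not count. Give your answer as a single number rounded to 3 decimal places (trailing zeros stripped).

Answer: 44

Derivation:
Executing turtle program step by step:
Start: pos=(0,0), heading=0, pen down
RT 45: heading 0 -> 315
LT 71: heading 315 -> 26
RT 135: heading 26 -> 251
RT 90: heading 251 -> 161
BK 1.9: (0,0) -> (1.796,-0.619) [heading=161, draw]
REPEAT 5 [
  -- iteration 1/5 --
  LT 135: heading 161 -> 296
  FD 3.6: (1.796,-0.619) -> (3.375,-3.854) [heading=296, draw]
  -- iteration 2/5 --
  LT 135: heading 296 -> 71
  FD 3.6: (3.375,-3.854) -> (4.547,-0.45) [heading=71, draw]
  -- iteration 3/5 --
  LT 135: heading 71 -> 206
  FD 3.6: (4.547,-0.45) -> (1.311,-2.029) [heading=206, draw]
  -- iteration 4/5 --
  LT 135: heading 206 -> 341
  FD 3.6: (1.311,-2.029) -> (4.715,-3.201) [heading=341, draw]
  -- iteration 5/5 --
  LT 135: heading 341 -> 116
  FD 3.6: (4.715,-3.201) -> (3.137,0.035) [heading=116, draw]
]
RT 90: heading 116 -> 26
FD 8.9: (3.137,0.035) -> (11.136,3.937) [heading=26, draw]
BK 12: (11.136,3.937) -> (0.35,-1.324) [heading=26, draw]
RT 90: heading 26 -> 296
FD 3.2: (0.35,-1.324) -> (1.753,-4.2) [heading=296, draw]
PU: pen up
Final: pos=(1.753,-4.2), heading=296, 9 segment(s) drawn

Segment lengths:
  seg 1: (0,0) -> (1.796,-0.619), length = 1.9
  seg 2: (1.796,-0.619) -> (3.375,-3.854), length = 3.6
  seg 3: (3.375,-3.854) -> (4.547,-0.45), length = 3.6
  seg 4: (4.547,-0.45) -> (1.311,-2.029), length = 3.6
  seg 5: (1.311,-2.029) -> (4.715,-3.201), length = 3.6
  seg 6: (4.715,-3.201) -> (3.137,0.035), length = 3.6
  seg 7: (3.137,0.035) -> (11.136,3.937), length = 8.9
  seg 8: (11.136,3.937) -> (0.35,-1.324), length = 12
  seg 9: (0.35,-1.324) -> (1.753,-4.2), length = 3.2
Total = 44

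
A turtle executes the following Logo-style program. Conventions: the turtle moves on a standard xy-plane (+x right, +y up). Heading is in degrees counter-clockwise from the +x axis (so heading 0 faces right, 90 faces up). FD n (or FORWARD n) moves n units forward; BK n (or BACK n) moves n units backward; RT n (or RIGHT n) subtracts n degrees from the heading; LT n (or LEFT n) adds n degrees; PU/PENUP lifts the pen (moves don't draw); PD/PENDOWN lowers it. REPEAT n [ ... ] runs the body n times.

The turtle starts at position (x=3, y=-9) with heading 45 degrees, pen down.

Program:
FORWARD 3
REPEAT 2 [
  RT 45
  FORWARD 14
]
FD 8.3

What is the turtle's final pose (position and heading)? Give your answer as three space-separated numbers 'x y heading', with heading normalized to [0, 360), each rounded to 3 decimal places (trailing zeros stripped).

Executing turtle program step by step:
Start: pos=(3,-9), heading=45, pen down
FD 3: (3,-9) -> (5.121,-6.879) [heading=45, draw]
REPEAT 2 [
  -- iteration 1/2 --
  RT 45: heading 45 -> 0
  FD 14: (5.121,-6.879) -> (19.121,-6.879) [heading=0, draw]
  -- iteration 2/2 --
  RT 45: heading 0 -> 315
  FD 14: (19.121,-6.879) -> (29.021,-16.778) [heading=315, draw]
]
FD 8.3: (29.021,-16.778) -> (34.89,-22.647) [heading=315, draw]
Final: pos=(34.89,-22.647), heading=315, 4 segment(s) drawn

Answer: 34.89 -22.647 315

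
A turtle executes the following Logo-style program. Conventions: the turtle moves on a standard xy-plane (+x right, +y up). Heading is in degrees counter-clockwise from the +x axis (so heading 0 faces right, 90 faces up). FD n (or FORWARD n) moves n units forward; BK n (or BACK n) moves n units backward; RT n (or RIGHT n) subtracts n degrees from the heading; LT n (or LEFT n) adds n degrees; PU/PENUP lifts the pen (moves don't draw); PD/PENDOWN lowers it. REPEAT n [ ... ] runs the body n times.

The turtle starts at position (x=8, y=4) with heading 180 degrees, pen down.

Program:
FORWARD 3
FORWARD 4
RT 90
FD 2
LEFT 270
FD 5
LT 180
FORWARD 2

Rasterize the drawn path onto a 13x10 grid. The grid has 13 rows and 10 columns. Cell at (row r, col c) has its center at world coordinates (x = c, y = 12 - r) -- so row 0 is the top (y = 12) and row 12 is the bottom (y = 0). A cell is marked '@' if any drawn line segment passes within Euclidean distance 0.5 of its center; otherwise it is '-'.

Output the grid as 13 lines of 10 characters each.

Answer: ----------
----------
----------
----------
----------
----------
-@@@@@@---
-@--------
-@@@@@@@@-
----------
----------
----------
----------

Derivation:
Segment 0: (8,4) -> (5,4)
Segment 1: (5,4) -> (1,4)
Segment 2: (1,4) -> (1,6)
Segment 3: (1,6) -> (6,6)
Segment 4: (6,6) -> (4,6)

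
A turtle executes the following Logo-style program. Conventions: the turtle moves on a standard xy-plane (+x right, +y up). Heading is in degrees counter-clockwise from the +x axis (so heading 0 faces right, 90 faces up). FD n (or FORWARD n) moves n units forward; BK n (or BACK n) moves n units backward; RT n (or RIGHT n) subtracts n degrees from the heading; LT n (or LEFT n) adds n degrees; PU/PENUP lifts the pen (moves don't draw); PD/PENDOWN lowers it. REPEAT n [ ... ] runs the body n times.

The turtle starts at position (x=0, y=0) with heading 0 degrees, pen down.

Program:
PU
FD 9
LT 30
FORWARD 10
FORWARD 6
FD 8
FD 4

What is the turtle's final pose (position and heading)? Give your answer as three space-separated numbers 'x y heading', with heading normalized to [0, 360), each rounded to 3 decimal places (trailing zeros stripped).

Answer: 33.249 14 30

Derivation:
Executing turtle program step by step:
Start: pos=(0,0), heading=0, pen down
PU: pen up
FD 9: (0,0) -> (9,0) [heading=0, move]
LT 30: heading 0 -> 30
FD 10: (9,0) -> (17.66,5) [heading=30, move]
FD 6: (17.66,5) -> (22.856,8) [heading=30, move]
FD 8: (22.856,8) -> (29.785,12) [heading=30, move]
FD 4: (29.785,12) -> (33.249,14) [heading=30, move]
Final: pos=(33.249,14), heading=30, 0 segment(s) drawn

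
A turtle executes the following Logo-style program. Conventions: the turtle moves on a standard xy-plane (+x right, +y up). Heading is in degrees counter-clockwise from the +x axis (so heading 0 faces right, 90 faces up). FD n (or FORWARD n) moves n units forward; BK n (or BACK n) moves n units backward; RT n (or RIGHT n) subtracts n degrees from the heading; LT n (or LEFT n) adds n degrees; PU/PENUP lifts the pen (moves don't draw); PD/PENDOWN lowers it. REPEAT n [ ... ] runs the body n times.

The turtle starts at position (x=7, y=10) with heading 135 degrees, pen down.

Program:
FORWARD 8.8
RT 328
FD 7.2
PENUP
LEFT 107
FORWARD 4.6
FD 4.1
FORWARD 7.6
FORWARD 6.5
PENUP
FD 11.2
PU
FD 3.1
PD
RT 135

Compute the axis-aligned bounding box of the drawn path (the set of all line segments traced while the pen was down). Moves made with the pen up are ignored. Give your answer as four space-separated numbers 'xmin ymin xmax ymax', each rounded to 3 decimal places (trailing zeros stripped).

Executing turtle program step by step:
Start: pos=(7,10), heading=135, pen down
FD 8.8: (7,10) -> (0.777,16.223) [heading=135, draw]
RT 328: heading 135 -> 167
FD 7.2: (0.777,16.223) -> (-6.238,17.842) [heading=167, draw]
PU: pen up
LT 107: heading 167 -> 274
FD 4.6: (-6.238,17.842) -> (-5.917,13.253) [heading=274, move]
FD 4.1: (-5.917,13.253) -> (-5.631,9.163) [heading=274, move]
FD 7.6: (-5.631,9.163) -> (-5.101,1.582) [heading=274, move]
FD 6.5: (-5.101,1.582) -> (-4.648,-4.902) [heading=274, move]
PU: pen up
FD 11.2: (-4.648,-4.902) -> (-3.866,-16.075) [heading=274, move]
PU: pen up
FD 3.1: (-3.866,-16.075) -> (-3.65,-19.167) [heading=274, move]
PD: pen down
RT 135: heading 274 -> 139
Final: pos=(-3.65,-19.167), heading=139, 2 segment(s) drawn

Segment endpoints: x in {-6.238, 0.777, 7}, y in {10, 16.223, 17.842}
xmin=-6.238, ymin=10, xmax=7, ymax=17.842

Answer: -6.238 10 7 17.842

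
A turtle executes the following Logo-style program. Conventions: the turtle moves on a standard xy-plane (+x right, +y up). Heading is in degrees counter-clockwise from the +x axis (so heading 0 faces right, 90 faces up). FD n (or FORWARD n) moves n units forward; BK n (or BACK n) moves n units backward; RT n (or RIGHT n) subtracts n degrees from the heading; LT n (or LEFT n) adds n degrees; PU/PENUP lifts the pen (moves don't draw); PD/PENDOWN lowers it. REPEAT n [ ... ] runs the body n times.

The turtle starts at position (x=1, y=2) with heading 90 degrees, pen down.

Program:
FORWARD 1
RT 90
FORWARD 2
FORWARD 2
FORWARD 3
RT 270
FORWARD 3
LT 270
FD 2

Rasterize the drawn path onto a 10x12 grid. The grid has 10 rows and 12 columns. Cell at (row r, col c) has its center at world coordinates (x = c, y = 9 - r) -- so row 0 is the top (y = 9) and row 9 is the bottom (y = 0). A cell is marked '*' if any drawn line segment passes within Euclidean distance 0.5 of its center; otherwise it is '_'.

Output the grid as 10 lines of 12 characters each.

Segment 0: (1,2) -> (1,3)
Segment 1: (1,3) -> (3,3)
Segment 2: (3,3) -> (5,3)
Segment 3: (5,3) -> (8,3)
Segment 4: (8,3) -> (8,6)
Segment 5: (8,6) -> (10,6)

Answer: ____________
____________
____________
________***_
________*___
________*___
_********___
_*__________
____________
____________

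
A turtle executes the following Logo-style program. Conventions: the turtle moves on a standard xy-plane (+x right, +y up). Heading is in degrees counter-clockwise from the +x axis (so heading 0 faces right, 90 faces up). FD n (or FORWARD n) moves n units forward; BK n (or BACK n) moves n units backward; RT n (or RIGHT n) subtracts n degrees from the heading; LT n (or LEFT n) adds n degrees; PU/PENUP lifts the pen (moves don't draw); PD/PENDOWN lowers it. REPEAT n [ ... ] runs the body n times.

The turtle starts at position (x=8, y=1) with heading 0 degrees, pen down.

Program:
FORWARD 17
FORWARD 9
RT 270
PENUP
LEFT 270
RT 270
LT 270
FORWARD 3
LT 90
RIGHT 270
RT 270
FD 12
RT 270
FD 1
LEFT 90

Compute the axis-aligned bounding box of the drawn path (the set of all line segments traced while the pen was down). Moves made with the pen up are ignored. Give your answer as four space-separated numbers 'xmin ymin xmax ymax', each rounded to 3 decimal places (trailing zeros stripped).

Answer: 8 1 34 1

Derivation:
Executing turtle program step by step:
Start: pos=(8,1), heading=0, pen down
FD 17: (8,1) -> (25,1) [heading=0, draw]
FD 9: (25,1) -> (34,1) [heading=0, draw]
RT 270: heading 0 -> 90
PU: pen up
LT 270: heading 90 -> 0
RT 270: heading 0 -> 90
LT 270: heading 90 -> 0
FD 3: (34,1) -> (37,1) [heading=0, move]
LT 90: heading 0 -> 90
RT 270: heading 90 -> 180
RT 270: heading 180 -> 270
FD 12: (37,1) -> (37,-11) [heading=270, move]
RT 270: heading 270 -> 0
FD 1: (37,-11) -> (38,-11) [heading=0, move]
LT 90: heading 0 -> 90
Final: pos=(38,-11), heading=90, 2 segment(s) drawn

Segment endpoints: x in {8, 25, 34}, y in {1}
xmin=8, ymin=1, xmax=34, ymax=1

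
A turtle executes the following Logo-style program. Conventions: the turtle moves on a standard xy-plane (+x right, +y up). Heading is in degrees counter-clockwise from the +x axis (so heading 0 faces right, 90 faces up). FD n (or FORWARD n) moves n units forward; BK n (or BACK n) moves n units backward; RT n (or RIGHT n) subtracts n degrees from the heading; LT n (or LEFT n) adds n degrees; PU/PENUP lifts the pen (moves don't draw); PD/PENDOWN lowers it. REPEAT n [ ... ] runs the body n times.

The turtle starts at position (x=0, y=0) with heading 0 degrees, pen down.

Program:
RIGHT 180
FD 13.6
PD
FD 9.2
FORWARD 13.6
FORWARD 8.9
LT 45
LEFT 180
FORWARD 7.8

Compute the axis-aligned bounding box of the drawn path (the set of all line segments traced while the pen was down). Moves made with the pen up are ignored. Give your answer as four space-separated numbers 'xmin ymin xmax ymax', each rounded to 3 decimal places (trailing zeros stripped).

Answer: -45.3 0 0 5.515

Derivation:
Executing turtle program step by step:
Start: pos=(0,0), heading=0, pen down
RT 180: heading 0 -> 180
FD 13.6: (0,0) -> (-13.6,0) [heading=180, draw]
PD: pen down
FD 9.2: (-13.6,0) -> (-22.8,0) [heading=180, draw]
FD 13.6: (-22.8,0) -> (-36.4,0) [heading=180, draw]
FD 8.9: (-36.4,0) -> (-45.3,0) [heading=180, draw]
LT 45: heading 180 -> 225
LT 180: heading 225 -> 45
FD 7.8: (-45.3,0) -> (-39.785,5.515) [heading=45, draw]
Final: pos=(-39.785,5.515), heading=45, 5 segment(s) drawn

Segment endpoints: x in {-45.3, -39.785, -36.4, -22.8, -13.6, 0}, y in {0, 0, 0, 0, 0, 5.515}
xmin=-45.3, ymin=0, xmax=0, ymax=5.515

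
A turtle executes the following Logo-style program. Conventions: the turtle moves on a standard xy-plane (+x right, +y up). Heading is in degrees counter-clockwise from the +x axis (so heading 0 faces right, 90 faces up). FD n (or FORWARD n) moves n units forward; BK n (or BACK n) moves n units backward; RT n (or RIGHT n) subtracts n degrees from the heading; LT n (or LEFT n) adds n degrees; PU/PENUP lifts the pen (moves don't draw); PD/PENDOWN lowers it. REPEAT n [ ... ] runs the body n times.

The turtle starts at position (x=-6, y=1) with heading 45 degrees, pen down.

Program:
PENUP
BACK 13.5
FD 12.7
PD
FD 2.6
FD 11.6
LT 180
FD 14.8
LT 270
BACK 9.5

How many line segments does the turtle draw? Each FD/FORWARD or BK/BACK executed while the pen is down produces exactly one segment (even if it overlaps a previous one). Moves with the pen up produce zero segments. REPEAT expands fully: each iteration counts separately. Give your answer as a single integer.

Answer: 4

Derivation:
Executing turtle program step by step:
Start: pos=(-6,1), heading=45, pen down
PU: pen up
BK 13.5: (-6,1) -> (-15.546,-8.546) [heading=45, move]
FD 12.7: (-15.546,-8.546) -> (-6.566,0.434) [heading=45, move]
PD: pen down
FD 2.6: (-6.566,0.434) -> (-4.727,2.273) [heading=45, draw]
FD 11.6: (-4.727,2.273) -> (3.475,10.475) [heading=45, draw]
LT 180: heading 45 -> 225
FD 14.8: (3.475,10.475) -> (-6.99,0.01) [heading=225, draw]
LT 270: heading 225 -> 135
BK 9.5: (-6.99,0.01) -> (-0.272,-6.707) [heading=135, draw]
Final: pos=(-0.272,-6.707), heading=135, 4 segment(s) drawn
Segments drawn: 4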